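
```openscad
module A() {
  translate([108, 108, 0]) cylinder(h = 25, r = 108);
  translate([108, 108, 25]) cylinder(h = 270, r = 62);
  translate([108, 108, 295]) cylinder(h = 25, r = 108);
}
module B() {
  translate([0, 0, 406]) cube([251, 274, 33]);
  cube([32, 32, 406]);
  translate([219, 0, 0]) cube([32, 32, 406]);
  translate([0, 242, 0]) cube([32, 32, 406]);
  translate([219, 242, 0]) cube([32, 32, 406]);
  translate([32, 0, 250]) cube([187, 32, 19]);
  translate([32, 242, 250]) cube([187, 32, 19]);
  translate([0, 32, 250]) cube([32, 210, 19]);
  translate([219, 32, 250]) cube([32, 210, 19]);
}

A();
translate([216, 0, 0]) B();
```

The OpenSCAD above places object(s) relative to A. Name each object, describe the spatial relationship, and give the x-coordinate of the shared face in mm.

The spool's +x face and the stool's −x face are both at x = 216 mm.

A is a spool. B is a stool. The stool is against the spool's +x side, with their −y faces flush. The x-coordinate of the shared face is 216 mm.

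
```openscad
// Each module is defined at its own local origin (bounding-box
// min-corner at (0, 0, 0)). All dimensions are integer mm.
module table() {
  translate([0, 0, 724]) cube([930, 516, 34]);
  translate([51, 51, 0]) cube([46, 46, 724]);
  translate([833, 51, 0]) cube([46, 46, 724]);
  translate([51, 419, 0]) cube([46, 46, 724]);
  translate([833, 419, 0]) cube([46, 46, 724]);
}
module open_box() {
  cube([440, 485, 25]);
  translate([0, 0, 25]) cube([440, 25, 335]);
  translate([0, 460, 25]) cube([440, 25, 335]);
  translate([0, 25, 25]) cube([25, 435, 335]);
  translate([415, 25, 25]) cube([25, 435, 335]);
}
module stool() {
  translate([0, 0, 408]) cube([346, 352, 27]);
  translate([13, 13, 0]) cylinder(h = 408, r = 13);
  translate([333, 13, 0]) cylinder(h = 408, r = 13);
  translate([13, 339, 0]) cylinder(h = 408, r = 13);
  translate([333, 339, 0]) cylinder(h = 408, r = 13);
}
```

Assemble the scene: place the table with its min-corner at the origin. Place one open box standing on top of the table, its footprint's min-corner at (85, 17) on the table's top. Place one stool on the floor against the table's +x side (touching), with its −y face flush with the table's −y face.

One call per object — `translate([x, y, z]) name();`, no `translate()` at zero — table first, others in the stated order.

table();
translate([85, 17, 758]) open_box();
translate([930, 0, 0]) stool();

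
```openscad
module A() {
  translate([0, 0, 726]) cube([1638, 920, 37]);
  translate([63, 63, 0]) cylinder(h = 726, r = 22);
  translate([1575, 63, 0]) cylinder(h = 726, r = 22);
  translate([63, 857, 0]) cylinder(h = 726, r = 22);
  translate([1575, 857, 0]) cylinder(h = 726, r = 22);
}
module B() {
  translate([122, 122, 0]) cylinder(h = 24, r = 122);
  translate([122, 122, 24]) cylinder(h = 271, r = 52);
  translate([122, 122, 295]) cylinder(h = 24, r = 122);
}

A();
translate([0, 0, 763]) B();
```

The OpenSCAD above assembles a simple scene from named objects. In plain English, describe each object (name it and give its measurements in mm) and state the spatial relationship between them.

A is a rectangular dining table. The top is 1638×920×37 mm with its upper surface at z = 763 mm. It stands on four round legs of 44 mm diameter, each leg's bounding box inset 41 mm from the nearest pair of top edges, running from the floor to the underside of the top.

B is a spool: two coaxial disc flanges of radius 122 mm and thickness 24 mm, joined by a core cylinder of radius 52 mm and height 271 mm. The lower flange rests on z = 0 and the three cylinders share a vertical axis.

The spool is on top of the table.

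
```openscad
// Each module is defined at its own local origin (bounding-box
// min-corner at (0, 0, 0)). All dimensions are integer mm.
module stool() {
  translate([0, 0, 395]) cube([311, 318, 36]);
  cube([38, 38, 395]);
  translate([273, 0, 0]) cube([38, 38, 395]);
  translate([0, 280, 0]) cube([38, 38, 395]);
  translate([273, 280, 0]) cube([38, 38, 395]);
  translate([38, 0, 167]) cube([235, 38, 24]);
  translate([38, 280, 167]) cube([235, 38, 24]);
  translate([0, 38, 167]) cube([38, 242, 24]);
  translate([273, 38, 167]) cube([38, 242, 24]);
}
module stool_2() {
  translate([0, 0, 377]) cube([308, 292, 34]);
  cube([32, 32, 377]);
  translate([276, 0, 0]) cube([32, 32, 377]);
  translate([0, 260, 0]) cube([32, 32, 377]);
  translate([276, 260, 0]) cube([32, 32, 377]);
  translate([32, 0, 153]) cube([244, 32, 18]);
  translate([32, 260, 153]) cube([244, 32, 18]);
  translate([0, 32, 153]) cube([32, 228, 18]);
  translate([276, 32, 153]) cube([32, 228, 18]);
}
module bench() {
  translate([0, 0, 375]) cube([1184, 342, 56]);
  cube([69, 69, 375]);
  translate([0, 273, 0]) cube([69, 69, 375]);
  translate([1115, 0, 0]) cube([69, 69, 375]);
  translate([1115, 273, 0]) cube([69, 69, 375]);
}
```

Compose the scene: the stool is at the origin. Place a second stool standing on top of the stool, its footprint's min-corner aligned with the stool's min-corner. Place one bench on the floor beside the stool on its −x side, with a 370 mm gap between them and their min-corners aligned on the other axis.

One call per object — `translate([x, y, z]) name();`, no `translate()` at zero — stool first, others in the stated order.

stool();
translate([0, 0, 431]) stool_2();
translate([-1554, 0, 0]) bench();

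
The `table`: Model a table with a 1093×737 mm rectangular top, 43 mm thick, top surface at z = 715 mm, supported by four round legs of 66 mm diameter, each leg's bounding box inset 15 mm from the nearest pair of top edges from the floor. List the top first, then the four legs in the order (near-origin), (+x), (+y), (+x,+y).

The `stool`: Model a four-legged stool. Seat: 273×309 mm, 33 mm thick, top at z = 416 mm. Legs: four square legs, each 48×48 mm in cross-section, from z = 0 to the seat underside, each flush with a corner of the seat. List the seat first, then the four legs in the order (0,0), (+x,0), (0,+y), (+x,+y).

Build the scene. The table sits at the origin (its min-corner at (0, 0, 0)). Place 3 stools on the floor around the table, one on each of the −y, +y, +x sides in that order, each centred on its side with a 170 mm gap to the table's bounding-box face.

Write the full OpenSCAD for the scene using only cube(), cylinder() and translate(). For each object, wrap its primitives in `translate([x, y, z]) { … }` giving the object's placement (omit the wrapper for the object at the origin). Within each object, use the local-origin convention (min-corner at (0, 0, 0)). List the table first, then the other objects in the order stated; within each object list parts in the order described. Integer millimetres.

translate([0, 0, 672]) cube([1093, 737, 43]);
translate([48, 48, 0]) cylinder(h = 672, r = 33);
translate([1045, 48, 0]) cylinder(h = 672, r = 33);
translate([48, 689, 0]) cylinder(h = 672, r = 33);
translate([1045, 689, 0]) cylinder(h = 672, r = 33);
translate([410, -479, 0]) {
  translate([0, 0, 383]) cube([273, 309, 33]);
  cube([48, 48, 383]);
  translate([225, 0, 0]) cube([48, 48, 383]);
  translate([0, 261, 0]) cube([48, 48, 383]);
  translate([225, 261, 0]) cube([48, 48, 383]);
}
translate([410, 907, 0]) {
  translate([0, 0, 383]) cube([273, 309, 33]);
  cube([48, 48, 383]);
  translate([225, 0, 0]) cube([48, 48, 383]);
  translate([0, 261, 0]) cube([48, 48, 383]);
  translate([225, 261, 0]) cube([48, 48, 383]);
}
translate([1263, 214, 0]) {
  translate([0, 0, 383]) cube([273, 309, 33]);
  cube([48, 48, 383]);
  translate([225, 0, 0]) cube([48, 48, 383]);
  translate([0, 261, 0]) cube([48, 48, 383]);
  translate([225, 261, 0]) cube([48, 48, 383]);
}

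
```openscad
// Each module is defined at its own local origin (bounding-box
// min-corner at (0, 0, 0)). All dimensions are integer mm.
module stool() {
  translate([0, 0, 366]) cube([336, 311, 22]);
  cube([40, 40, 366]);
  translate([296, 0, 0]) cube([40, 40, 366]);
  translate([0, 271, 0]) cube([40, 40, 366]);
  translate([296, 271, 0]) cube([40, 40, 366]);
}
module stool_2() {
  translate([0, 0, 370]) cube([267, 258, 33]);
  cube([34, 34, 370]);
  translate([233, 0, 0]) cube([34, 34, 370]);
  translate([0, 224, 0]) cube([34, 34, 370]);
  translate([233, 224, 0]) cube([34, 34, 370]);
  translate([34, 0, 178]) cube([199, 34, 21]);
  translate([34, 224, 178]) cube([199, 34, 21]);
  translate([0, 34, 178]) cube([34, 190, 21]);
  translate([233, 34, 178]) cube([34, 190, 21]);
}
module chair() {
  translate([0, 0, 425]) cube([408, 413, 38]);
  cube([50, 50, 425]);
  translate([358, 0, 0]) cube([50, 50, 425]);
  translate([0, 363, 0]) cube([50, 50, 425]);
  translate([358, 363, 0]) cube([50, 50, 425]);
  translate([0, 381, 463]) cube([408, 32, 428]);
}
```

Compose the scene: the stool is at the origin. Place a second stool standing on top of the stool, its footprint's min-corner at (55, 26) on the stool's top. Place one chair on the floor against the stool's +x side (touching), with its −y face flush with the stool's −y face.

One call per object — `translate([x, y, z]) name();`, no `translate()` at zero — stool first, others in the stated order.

stool();
translate([55, 26, 388]) stool_2();
translate([336, 0, 0]) chair();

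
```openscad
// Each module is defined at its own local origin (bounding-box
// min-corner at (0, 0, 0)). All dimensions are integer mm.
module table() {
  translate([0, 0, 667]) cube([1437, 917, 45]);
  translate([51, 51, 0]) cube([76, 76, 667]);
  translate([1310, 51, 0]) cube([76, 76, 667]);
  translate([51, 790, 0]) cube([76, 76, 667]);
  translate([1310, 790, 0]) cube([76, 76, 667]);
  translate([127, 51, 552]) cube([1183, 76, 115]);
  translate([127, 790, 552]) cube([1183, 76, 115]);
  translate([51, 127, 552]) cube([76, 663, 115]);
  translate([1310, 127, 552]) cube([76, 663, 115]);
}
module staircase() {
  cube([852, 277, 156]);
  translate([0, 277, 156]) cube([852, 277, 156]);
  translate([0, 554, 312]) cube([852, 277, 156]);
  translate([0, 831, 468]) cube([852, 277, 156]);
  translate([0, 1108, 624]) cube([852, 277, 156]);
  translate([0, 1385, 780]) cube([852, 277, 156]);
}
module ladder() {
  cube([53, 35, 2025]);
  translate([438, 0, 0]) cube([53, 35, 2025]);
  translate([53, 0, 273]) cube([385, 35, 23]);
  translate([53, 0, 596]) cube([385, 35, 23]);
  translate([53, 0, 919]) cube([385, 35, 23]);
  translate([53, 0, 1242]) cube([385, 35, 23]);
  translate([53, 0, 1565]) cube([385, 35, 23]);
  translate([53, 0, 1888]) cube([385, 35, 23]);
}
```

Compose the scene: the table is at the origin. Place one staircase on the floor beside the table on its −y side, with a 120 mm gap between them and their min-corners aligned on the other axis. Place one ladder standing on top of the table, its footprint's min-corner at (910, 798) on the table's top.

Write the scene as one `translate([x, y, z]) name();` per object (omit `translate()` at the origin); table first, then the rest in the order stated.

table();
translate([0, -1782, 0]) staircase();
translate([910, 798, 712]) ladder();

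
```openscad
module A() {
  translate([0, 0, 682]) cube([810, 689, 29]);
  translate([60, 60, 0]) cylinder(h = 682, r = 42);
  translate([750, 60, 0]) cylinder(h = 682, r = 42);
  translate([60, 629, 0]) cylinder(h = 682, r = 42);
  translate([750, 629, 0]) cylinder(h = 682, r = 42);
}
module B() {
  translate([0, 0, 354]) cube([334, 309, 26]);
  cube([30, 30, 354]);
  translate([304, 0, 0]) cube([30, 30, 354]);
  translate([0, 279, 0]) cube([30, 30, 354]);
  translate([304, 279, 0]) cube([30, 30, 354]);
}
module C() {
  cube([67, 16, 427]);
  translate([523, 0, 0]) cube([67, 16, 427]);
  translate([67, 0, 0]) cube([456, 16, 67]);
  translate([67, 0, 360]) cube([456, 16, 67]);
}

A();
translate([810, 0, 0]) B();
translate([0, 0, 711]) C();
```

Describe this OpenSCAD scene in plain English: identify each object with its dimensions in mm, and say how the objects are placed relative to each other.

A is a table: top 810 mm (x) × 689 mm (y), 29 mm thick, upper face at z = 711 mm, on four round legs of 84 mm diameter, each leg's bounding box inset 18 mm from the nearest pair of top edges, running from z = 0 to the bottom of the top.

B is a four-legged stool. The seat is a 334×309×26 mm slab whose top surface is at z = 380 mm; four square legs, each 30×30 mm in cross-section, run from the floor (z = 0) to the underside of the seat, each flush with a corner of the seat.

C is a rectangular picture frame lying in the x–z plane (depth along y). The opening is 456 mm wide (x) by 293 mm tall (z), surrounded by a border 67 mm wide on all four sides. The frame is 16 mm deep and is made of two full-height vertical stiles with two horizontal rails fitted between them.

The stool is against the table's +x side, with their −y faces flush. The picture frame is on top of the table.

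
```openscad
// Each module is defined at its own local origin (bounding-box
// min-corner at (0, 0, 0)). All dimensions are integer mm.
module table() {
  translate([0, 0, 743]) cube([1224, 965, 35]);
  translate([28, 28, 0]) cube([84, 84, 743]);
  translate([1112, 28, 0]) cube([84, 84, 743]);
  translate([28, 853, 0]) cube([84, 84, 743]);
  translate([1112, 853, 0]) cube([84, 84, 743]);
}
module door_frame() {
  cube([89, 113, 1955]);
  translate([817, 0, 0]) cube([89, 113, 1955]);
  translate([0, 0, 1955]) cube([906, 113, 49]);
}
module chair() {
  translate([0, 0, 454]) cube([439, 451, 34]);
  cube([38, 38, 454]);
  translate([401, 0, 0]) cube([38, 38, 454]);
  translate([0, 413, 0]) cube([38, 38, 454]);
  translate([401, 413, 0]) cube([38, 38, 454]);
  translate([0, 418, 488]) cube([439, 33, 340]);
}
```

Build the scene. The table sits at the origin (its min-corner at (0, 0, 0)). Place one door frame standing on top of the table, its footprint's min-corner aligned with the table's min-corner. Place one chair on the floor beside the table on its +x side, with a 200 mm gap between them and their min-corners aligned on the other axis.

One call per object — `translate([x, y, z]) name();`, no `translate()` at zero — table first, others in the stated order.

table();
translate([0, 0, 778]) door_frame();
translate([1424, 0, 0]) chair();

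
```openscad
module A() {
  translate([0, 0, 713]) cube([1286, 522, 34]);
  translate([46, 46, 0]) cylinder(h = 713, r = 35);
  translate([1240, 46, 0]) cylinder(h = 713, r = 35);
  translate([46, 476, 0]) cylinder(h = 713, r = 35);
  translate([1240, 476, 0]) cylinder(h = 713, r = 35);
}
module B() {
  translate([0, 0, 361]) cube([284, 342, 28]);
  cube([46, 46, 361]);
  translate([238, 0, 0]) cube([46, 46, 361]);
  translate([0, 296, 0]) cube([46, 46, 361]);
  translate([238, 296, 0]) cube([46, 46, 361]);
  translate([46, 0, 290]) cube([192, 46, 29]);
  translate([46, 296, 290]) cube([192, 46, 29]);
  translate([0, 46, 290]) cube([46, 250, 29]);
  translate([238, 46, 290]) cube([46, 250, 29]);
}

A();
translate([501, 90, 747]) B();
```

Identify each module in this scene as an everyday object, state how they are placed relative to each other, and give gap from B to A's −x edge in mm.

The stool's min-x is at 501; the table's min-x is 0; gap = 501 mm.

A is a table. B is a stool. The stool is on top of the table, centred. The gap from the stool to the table's −x edge is 501 mm.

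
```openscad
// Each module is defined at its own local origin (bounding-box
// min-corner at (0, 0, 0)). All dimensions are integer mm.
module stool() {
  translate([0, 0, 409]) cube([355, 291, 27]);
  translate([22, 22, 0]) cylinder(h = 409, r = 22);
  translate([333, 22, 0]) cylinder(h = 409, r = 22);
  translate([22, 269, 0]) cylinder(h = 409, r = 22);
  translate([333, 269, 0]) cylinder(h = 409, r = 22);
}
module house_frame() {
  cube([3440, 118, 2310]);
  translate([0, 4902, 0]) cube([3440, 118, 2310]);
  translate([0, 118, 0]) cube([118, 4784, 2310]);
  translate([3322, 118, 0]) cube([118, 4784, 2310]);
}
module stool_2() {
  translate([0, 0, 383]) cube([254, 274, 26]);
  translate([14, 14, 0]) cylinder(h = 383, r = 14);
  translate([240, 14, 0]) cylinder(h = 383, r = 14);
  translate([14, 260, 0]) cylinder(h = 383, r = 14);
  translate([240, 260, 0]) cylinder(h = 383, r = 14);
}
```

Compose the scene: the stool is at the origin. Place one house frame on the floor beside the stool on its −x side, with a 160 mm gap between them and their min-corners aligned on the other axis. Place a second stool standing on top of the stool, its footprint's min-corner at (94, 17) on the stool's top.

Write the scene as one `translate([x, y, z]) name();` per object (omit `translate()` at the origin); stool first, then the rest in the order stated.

stool();
translate([-3600, 0, 0]) house_frame();
translate([94, 17, 436]) stool_2();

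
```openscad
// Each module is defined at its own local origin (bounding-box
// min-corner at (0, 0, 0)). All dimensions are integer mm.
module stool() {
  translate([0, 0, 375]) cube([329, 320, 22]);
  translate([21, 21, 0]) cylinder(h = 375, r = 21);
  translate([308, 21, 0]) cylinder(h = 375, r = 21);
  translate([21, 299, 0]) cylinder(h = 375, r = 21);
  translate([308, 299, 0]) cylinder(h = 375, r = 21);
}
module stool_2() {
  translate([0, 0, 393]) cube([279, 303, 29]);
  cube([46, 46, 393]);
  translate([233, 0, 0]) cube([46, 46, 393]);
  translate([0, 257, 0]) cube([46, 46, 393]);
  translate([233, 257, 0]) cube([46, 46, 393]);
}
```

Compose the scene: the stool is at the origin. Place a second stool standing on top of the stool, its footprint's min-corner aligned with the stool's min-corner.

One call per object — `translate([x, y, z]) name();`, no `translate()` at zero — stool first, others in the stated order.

stool();
translate([0, 0, 397]) stool_2();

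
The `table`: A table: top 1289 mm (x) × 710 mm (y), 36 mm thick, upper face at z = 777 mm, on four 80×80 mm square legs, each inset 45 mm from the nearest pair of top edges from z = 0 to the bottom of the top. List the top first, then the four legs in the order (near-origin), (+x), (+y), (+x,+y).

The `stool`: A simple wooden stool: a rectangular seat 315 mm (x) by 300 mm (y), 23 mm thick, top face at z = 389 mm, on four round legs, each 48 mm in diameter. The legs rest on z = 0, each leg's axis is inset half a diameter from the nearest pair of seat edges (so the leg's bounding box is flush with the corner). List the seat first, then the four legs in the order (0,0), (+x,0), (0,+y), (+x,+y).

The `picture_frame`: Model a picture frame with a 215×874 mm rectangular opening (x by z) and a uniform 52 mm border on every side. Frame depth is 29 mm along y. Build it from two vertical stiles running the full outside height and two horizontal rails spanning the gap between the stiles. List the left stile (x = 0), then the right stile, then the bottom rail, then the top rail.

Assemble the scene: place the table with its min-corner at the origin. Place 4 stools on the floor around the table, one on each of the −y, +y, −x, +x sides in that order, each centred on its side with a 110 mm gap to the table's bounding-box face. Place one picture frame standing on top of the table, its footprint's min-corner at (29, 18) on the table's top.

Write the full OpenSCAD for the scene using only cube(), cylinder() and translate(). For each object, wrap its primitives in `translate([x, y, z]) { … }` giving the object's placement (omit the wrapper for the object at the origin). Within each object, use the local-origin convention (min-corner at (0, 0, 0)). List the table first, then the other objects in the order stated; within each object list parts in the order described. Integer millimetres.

translate([0, 0, 741]) cube([1289, 710, 36]);
translate([45, 45, 0]) cube([80, 80, 741]);
translate([1164, 45, 0]) cube([80, 80, 741]);
translate([45, 585, 0]) cube([80, 80, 741]);
translate([1164, 585, 0]) cube([80, 80, 741]);
translate([487, -410, 0]) {
  translate([0, 0, 366]) cube([315, 300, 23]);
  translate([24, 24, 0]) cylinder(h = 366, r = 24);
  translate([291, 24, 0]) cylinder(h = 366, r = 24);
  translate([24, 276, 0]) cylinder(h = 366, r = 24);
  translate([291, 276, 0]) cylinder(h = 366, r = 24);
}
translate([487, 820, 0]) {
  translate([0, 0, 366]) cube([315, 300, 23]);
  translate([24, 24, 0]) cylinder(h = 366, r = 24);
  translate([291, 24, 0]) cylinder(h = 366, r = 24);
  translate([24, 276, 0]) cylinder(h = 366, r = 24);
  translate([291, 276, 0]) cylinder(h = 366, r = 24);
}
translate([-425, 205, 0]) {
  translate([0, 0, 366]) cube([315, 300, 23]);
  translate([24, 24, 0]) cylinder(h = 366, r = 24);
  translate([291, 24, 0]) cylinder(h = 366, r = 24);
  translate([24, 276, 0]) cylinder(h = 366, r = 24);
  translate([291, 276, 0]) cylinder(h = 366, r = 24);
}
translate([1399, 205, 0]) {
  translate([0, 0, 366]) cube([315, 300, 23]);
  translate([24, 24, 0]) cylinder(h = 366, r = 24);
  translate([291, 24, 0]) cylinder(h = 366, r = 24);
  translate([24, 276, 0]) cylinder(h = 366, r = 24);
  translate([291, 276, 0]) cylinder(h = 366, r = 24);
}
translate([29, 18, 777]) {
  cube([52, 29, 978]);
  translate([267, 0, 0]) cube([52, 29, 978]);
  translate([52, 0, 0]) cube([215, 29, 52]);
  translate([52, 0, 926]) cube([215, 29, 52]);
}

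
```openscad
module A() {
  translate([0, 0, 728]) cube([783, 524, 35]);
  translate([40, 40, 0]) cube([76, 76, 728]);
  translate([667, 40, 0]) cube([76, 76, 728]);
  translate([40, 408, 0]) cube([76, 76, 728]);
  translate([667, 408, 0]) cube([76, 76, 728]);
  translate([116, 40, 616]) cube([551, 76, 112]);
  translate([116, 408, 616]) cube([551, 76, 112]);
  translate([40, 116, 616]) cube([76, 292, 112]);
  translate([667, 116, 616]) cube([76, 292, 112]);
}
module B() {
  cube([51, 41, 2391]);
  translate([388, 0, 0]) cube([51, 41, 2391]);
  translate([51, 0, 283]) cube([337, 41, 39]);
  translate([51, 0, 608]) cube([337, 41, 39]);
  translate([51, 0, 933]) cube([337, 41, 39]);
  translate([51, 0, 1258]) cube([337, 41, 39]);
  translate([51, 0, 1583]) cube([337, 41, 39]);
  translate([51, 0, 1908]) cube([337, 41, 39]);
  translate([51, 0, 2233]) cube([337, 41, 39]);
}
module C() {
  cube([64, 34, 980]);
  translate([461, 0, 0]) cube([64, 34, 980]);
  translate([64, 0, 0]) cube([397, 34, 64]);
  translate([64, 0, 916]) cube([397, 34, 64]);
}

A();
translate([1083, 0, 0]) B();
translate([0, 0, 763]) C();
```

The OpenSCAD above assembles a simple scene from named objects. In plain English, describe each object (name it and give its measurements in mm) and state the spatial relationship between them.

A is a rectangular dining table. The top is 783×524×35 mm with its upper surface at z = 763 mm. It stands on four 76×76 mm square legs, each inset 40 mm from the nearest pair of top edges, running from the floor to the underside of the top. Four apron rails, 76 mm thick and 112 mm tall, run between adjacent legs with their top edges flush with the underside of the top and their outer faces flush with the legs' outer faces.

B is a wooden ladder with two side rails of 51×41 mm section and 2391 mm height, set 439 mm apart overall. Between them run 7 rectangular rungs (41 mm deep, 39 mm thick), front faces flush with the rails' −y face. The bottom of the first rung is 283 mm above the floor and each subsequent rung is 325 mm higher than the one below.

C is a rectangular picture frame lying in the x–z plane (depth along y). The opening is 397 mm wide (x) by 852 mm tall (z), surrounded by a border 64 mm wide on all four sides. The frame is 34 mm deep and is made of two full-height vertical stiles with two horizontal rails fitted between them.

The ladder is on the floor beside the table on its +x side. The picture frame is on top of the table.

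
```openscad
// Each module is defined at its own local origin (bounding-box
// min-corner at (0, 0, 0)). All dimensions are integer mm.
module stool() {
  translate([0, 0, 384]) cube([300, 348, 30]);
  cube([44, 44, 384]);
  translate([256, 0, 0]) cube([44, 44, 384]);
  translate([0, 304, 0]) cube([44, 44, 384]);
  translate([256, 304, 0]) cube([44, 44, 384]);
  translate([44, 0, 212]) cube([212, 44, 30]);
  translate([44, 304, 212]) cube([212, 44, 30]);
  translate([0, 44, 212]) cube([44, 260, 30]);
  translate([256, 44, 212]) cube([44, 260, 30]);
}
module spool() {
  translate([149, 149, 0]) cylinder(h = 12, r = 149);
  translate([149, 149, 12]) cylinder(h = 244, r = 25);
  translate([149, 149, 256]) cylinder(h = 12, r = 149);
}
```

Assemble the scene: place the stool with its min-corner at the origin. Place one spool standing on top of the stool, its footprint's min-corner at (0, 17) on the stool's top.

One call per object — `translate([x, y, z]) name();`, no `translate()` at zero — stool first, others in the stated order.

stool();
translate([0, 17, 414]) spool();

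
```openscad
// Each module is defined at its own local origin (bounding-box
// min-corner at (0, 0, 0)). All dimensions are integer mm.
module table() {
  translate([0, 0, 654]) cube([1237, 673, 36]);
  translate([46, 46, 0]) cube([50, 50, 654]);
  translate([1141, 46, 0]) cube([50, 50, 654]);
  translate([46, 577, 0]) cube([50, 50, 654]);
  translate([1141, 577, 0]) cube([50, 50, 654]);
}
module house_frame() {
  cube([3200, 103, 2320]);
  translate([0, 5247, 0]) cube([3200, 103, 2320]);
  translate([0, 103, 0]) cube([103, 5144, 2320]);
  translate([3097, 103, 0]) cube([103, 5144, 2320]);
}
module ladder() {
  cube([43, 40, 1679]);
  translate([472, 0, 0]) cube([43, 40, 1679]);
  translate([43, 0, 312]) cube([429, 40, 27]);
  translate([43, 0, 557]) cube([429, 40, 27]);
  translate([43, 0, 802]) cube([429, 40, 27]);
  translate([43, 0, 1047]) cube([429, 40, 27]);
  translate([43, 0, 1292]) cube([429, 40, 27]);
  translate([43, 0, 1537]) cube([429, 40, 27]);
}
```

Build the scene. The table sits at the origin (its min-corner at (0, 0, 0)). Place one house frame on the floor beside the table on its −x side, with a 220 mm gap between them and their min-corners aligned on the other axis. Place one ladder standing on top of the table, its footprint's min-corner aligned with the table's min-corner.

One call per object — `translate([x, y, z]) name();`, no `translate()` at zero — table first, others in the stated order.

table();
translate([-3420, 0, 0]) house_frame();
translate([0, 0, 690]) ladder();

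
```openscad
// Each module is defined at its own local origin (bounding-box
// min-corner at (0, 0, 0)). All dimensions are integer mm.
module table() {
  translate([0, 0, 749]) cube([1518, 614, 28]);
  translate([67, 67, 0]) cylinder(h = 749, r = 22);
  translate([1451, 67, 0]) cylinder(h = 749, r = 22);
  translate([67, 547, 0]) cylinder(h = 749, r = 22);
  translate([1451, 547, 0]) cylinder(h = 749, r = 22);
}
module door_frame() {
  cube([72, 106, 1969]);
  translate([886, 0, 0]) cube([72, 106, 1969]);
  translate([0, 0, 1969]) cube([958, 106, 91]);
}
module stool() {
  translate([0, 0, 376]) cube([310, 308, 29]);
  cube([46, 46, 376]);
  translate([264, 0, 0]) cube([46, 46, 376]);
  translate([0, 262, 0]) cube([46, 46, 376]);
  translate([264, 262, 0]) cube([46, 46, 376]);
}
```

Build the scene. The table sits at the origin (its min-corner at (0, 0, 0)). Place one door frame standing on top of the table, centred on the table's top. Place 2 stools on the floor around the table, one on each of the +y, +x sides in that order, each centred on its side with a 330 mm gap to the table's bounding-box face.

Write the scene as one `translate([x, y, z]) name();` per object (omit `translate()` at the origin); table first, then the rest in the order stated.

table();
translate([280, 254, 777]) door_frame();
translate([604, 944, 0]) stool();
translate([1848, 153, 0]) stool();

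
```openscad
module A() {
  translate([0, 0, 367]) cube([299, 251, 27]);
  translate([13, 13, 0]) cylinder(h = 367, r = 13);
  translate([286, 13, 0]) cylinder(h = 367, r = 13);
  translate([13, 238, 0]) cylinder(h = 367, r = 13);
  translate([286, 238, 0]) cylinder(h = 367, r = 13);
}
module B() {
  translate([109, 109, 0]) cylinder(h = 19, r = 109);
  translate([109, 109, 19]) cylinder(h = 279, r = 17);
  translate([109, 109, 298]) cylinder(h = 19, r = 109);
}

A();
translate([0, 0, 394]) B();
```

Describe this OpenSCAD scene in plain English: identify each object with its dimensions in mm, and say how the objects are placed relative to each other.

A is a four-legged stool. The seat is 299×251 mm, 27 mm thick, top at z = 394 mm. It stands on four round legs, each 26 mm in diameter, from z = 0 to the seat underside, each leg's axis is inset half a diameter from the nearest pair of seat edges (so the leg's bounding box is flush with the corner).

B is a spool: two coaxial disc flanges of radius 109 mm and thickness 19 mm, joined by a core cylinder of radius 17 mm and height 279 mm. The lower flange rests on z = 0 and the three cylinders share a vertical axis.

The spool is on top of the stool.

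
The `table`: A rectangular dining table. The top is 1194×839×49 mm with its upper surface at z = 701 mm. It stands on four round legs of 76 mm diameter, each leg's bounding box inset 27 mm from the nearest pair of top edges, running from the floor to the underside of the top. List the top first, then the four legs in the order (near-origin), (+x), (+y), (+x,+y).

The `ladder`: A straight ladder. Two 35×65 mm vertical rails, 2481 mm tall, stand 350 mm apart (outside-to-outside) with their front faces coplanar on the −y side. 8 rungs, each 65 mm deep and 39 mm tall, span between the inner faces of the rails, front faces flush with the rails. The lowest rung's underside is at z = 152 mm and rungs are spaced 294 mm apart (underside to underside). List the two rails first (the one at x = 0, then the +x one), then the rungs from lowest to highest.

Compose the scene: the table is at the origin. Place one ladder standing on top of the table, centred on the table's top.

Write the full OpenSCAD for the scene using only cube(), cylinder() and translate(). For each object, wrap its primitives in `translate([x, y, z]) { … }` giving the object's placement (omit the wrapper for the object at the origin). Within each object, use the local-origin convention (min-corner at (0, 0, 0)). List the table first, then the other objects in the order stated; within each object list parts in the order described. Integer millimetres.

translate([0, 0, 652]) cube([1194, 839, 49]);
translate([65, 65, 0]) cylinder(h = 652, r = 38);
translate([1129, 65, 0]) cylinder(h = 652, r = 38);
translate([65, 774, 0]) cylinder(h = 652, r = 38);
translate([1129, 774, 0]) cylinder(h = 652, r = 38);
translate([422, 387, 701]) {
  cube([35, 65, 2481]);
  translate([315, 0, 0]) cube([35, 65, 2481]);
  translate([35, 0, 152]) cube([280, 65, 39]);
  translate([35, 0, 446]) cube([280, 65, 39]);
  translate([35, 0, 740]) cube([280, 65, 39]);
  translate([35, 0, 1034]) cube([280, 65, 39]);
  translate([35, 0, 1328]) cube([280, 65, 39]);
  translate([35, 0, 1622]) cube([280, 65, 39]);
  translate([35, 0, 1916]) cube([280, 65, 39]);
  translate([35, 0, 2210]) cube([280, 65, 39]);
}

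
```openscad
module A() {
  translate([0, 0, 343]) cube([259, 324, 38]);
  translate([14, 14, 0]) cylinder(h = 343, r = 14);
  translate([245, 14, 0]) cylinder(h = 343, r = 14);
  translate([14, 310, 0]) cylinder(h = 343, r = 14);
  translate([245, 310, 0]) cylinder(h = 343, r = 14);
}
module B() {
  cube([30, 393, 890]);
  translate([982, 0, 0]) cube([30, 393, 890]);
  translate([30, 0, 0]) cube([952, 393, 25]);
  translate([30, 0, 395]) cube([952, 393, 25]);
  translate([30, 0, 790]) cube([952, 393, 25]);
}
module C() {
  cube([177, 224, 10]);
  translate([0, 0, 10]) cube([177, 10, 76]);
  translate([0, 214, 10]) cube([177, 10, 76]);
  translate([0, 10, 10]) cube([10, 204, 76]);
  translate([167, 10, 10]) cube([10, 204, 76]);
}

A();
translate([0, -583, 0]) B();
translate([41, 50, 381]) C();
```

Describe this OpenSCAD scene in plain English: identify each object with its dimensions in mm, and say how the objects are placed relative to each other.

A is a four-legged stool. The seat is 259×324 mm, 38 mm thick, top at z = 381 mm. It stands on four round legs, each 28 mm in diameter, from z = 0 to the seat underside, each leg's axis is inset half a diameter from the nearest pair of seat edges (so the leg's bounding box is flush with the corner).

B is an open bookshelf. Two side panels, each 30 mm thick, 393 mm deep and 890 mm tall, stand 1012 mm apart (outside-to-outside). Between them sit 3 shelves, each 25 mm thick and 393 mm deep, spanning the full gap between the sides. The bottom shelf rests on the floor (its underside at z = 0) and the clear gap between one shelf's top and the next shelf's underside is 370 mm.

C is an open-topped rectangular box: outside dimensions 177×224×86 mm, with a uniform wall and base thickness of 10 mm. The base is a full 177×224 slab on the floor; four walls sit on top of the base. The front and back walls (the −y and +y sides) span the full width; the two side walls fit between them.

The bookshelf is on the floor beside the stool on its −y side. The open box is on top of the stool, centred.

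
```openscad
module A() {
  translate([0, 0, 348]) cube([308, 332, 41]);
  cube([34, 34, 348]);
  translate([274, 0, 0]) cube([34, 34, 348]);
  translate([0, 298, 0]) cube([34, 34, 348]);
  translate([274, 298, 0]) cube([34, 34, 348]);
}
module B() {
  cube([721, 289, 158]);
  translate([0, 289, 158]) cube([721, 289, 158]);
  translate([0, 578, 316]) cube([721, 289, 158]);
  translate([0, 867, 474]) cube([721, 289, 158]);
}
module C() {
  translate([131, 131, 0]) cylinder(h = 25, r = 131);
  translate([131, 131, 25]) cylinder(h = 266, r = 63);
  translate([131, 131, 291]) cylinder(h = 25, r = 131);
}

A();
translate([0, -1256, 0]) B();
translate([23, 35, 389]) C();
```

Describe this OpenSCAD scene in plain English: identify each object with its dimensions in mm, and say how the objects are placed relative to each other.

A is a four-legged stool. The seat is 308×332 mm, 41 mm thick, top at z = 389 mm. It stands on four square legs, each 34×34 mm in cross-section, from z = 0 to the seat underside, each flush with a corner of the seat.

B is a run of 4 identical solid stair steps. Each tread is 721×289 mm and each step block is 158 mm high. Step 1 rests on the floor; step k is offset from step 1 by (k−1)×289 mm in y and (k−1)×158 mm in z.

C is a spool: two coaxial disc flanges of radius 131 mm and thickness 25 mm, joined by a core cylinder of radius 63 mm and height 266 mm. The lower flange rests on z = 0 and the three cylinders share a vertical axis.

The staircase is on the floor beside the stool on its −y side. The spool is on top of the stool, centred.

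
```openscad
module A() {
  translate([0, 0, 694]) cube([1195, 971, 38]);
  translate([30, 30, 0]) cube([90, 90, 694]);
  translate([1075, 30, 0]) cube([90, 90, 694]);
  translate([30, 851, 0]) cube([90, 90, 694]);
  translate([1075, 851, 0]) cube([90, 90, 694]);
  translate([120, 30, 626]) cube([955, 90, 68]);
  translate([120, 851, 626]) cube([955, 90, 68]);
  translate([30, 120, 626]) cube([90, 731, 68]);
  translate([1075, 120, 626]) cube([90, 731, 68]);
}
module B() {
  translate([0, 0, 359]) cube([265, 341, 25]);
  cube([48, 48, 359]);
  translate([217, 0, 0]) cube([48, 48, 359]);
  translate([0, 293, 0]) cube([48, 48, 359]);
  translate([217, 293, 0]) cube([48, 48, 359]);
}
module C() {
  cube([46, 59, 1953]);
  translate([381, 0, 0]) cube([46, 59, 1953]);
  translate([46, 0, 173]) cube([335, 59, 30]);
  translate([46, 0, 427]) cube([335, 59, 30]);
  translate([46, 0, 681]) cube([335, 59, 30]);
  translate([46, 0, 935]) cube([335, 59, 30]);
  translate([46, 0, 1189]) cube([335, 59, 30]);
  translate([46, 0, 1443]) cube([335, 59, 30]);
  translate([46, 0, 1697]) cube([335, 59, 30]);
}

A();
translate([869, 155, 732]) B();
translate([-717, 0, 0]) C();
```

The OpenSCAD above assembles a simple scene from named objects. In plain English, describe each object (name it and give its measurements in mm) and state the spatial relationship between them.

A is a table with a 1195×971 mm rectangular top, 38 mm thick, top surface at z = 732 mm, supported by four 90×90 mm square legs, each inset 30 mm from the nearest pair of top edges, running from the floor. Four apron rails, 90 mm thick and 68 mm tall, run between adjacent legs with their top edges flush with the underside of the top and their outer faces flush with the legs' outer faces.

B is a simple wooden stool: a rectangular seat 265 mm (x) by 341 mm (y), 25 mm thick, top face at z = 384 mm, on four square legs, each 48×48 mm in cross-section. The legs rest on z = 0, each flush with a corner of the seat.

C is a wooden ladder with two side rails of 46×59 mm section and 1953 mm height, set 427 mm apart overall. Between them run 7 rectangular rungs (59 mm deep, 30 mm thick), front faces flush with the rails' −y face. The bottom of the first rung is 173 mm above the floor and each subsequent rung is 254 mm higher than the one below.

The stool is on top of the table. The ladder is on the floor beside the table on its −x side.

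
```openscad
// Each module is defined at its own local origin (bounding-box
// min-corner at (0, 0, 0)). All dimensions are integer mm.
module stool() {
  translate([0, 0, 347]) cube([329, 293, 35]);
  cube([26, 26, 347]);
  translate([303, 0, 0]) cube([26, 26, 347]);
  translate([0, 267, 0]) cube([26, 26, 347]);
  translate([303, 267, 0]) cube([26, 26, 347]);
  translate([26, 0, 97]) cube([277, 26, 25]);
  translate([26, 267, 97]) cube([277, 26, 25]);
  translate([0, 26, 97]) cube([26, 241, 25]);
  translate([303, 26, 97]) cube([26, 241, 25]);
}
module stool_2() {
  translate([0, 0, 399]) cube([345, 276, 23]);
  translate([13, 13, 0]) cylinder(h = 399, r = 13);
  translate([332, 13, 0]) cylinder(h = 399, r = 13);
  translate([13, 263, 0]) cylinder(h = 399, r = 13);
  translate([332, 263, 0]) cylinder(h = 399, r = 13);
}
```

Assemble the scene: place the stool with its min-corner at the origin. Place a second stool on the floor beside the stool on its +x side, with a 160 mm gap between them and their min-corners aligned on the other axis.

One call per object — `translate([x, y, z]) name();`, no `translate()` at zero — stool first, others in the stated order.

stool();
translate([489, 0, 0]) stool_2();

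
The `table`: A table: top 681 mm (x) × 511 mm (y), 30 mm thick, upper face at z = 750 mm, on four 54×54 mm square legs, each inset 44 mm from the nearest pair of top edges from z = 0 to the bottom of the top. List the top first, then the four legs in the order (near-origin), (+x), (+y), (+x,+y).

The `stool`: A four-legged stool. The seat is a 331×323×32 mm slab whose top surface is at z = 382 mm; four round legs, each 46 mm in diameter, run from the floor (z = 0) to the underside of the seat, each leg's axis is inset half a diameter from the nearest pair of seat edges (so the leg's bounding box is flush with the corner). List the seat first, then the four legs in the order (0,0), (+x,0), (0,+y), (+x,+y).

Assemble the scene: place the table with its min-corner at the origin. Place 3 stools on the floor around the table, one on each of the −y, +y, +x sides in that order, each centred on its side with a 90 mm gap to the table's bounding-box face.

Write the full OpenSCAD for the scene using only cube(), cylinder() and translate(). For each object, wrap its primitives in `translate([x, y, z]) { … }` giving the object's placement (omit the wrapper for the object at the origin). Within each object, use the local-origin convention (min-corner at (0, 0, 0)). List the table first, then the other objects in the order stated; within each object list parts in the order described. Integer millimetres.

translate([0, 0, 720]) cube([681, 511, 30]);
translate([44, 44, 0]) cube([54, 54, 720]);
translate([583, 44, 0]) cube([54, 54, 720]);
translate([44, 413, 0]) cube([54, 54, 720]);
translate([583, 413, 0]) cube([54, 54, 720]);
translate([175, -413, 0]) {
  translate([0, 0, 350]) cube([331, 323, 32]);
  translate([23, 23, 0]) cylinder(h = 350, r = 23);
  translate([308, 23, 0]) cylinder(h = 350, r = 23);
  translate([23, 300, 0]) cylinder(h = 350, r = 23);
  translate([308, 300, 0]) cylinder(h = 350, r = 23);
}
translate([175, 601, 0]) {
  translate([0, 0, 350]) cube([331, 323, 32]);
  translate([23, 23, 0]) cylinder(h = 350, r = 23);
  translate([308, 23, 0]) cylinder(h = 350, r = 23);
  translate([23, 300, 0]) cylinder(h = 350, r = 23);
  translate([308, 300, 0]) cylinder(h = 350, r = 23);
}
translate([771, 94, 0]) {
  translate([0, 0, 350]) cube([331, 323, 32]);
  translate([23, 23, 0]) cylinder(h = 350, r = 23);
  translate([308, 23, 0]) cylinder(h = 350, r = 23);
  translate([23, 300, 0]) cylinder(h = 350, r = 23);
  translate([308, 300, 0]) cylinder(h = 350, r = 23);
}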